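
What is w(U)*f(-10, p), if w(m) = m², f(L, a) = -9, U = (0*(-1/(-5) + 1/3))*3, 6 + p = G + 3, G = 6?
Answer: 0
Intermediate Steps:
p = 3 (p = -6 + (6 + 3) = -6 + 9 = 3)
U = 0 (U = (0*(-1*(-⅕) + 1*(⅓)))*3 = (0*(⅕ + ⅓))*3 = (0*(8/15))*3 = 0*3 = 0)
w(U)*f(-10, p) = 0²*(-9) = 0*(-9) = 0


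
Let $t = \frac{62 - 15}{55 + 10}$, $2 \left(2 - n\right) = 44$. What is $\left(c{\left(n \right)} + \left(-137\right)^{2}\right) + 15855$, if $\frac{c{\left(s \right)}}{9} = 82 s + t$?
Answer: $\frac{1291583}{65} \approx 19871.0$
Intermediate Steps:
$n = -20$ ($n = 2 - 22 = -20$)
$t = \frac{47}{65} \approx 0.72308$
$c{\left(s \right)} = \frac{423}{65} + 738 s$ ($c{\left(s \right)} = 9 \left(82 s + \frac{47}{65}\right) = 9 \left(\frac{47}{65} + 82 s\right) = \frac{423}{65} + 738 s$)
$\left(c{\left(n \right)} + \left(-137\right)^{2}\right) + 15855 = \left(\left(\frac{423}{65} + 738 \left(-20\right)\right) + \left(-137\right)^{2}\right) + 15855 = \left(\left(\frac{423}{65} - 14760\right) + 18769\right) + 15855 = \left(- \frac{958977}{65} + 18769\right) + 15855 = \frac{261008}{65} + 15855 = \frac{1291583}{65}$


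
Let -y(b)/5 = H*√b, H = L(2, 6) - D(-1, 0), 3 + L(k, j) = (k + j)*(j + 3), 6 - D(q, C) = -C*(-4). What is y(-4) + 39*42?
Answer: 1638 - 630*I ≈ 1638.0 - 630.0*I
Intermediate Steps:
D(q, C) = 6 - 4*C (D(q, C) = 6 - (-C)*(-4) = 6 - 4*C)
L(k, j) = -3 + (3 + j)*(j + k) (L(k, j) = -3 + (k + j)*(j + 3) = -3 + (j + k)*(3 + j) = -3 + (3 + j)*(j + k))
H = 63 (H = (-3 + 6² + 3*6 + 3*2 + 6*2) - (6 - 4*0) = (-3 + 36 + 18 + 6 + 12) - (6 + 0) = 69 - 1*6 = 69 - 6 = 63)
y(b) = -315*√b
y(-4) + 39*42 = -630*I + 39*42 = -630*I + 1638 = 1638 - 630*I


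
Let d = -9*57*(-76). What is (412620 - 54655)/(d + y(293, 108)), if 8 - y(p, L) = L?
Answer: 357965/38888 ≈ 9.2050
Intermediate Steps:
y(p, L) = 8 - L
d = 38988 (d = -513*(-76) = 38988)
(412620 - 54655)/(d + y(293, 108)) = (412620 - 54655)/(38988 + (8 - 1*108)) = 357965/(38988 + (8 - 108)) = 357965/(38988 - 100) = 357965/38888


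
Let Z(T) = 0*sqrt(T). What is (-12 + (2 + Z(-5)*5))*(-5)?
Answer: 50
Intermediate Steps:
Z(T) = 0
(-12 + (2 + Z(-5)*5))*(-5) = (-12 + (2 + 0*5))*(-5) = (-12 + (2 + 0))*(-5) = (-12 + 2)*(-5) = -10*(-5) = 50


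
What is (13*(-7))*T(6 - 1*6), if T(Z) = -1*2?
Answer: 182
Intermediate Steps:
T(Z) = -2
(13*(-7))*T(6 - 1*6) = (13*(-7))*(-2) = -91*(-2) = 182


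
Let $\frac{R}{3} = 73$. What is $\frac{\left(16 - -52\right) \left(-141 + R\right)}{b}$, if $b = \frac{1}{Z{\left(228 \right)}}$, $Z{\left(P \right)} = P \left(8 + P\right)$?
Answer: $285397632$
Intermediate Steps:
$R = 219$ ($R = 3 \cdot 73 = 219$)
$b = \frac{1}{53808}$ ($b = \frac{1}{228 \left(8 + 228\right)} = \frac{1}{228 \cdot 236} = \frac{1}{53808} \approx 1.8585 \cdot 10^{-5}$)
$\frac{\left(16 - -52\right) \left(-141 + R\right)}{b} = \left(16 - -52\right) \left(-141 + 219\right) \frac{1}{\frac{1}{53808}} = \left(16 + 52\right) 78 \cdot 53808 = 68 \cdot 78 \cdot 53808 = 5304 \cdot 53808 = 285397632$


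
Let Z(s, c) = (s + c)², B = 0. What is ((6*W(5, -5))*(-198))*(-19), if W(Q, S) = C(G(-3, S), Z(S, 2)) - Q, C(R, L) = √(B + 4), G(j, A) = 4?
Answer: -67716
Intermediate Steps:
Z(s, c) = (c + s)²
C(R, L) = 2 (C(R, L) = √(0 + 4) = √4 = 2)
W(Q, S) = 2 - Q
((6*W(5, -5))*(-198))*(-19) = ((6*(2 - 1*5))*(-198))*(-19) = ((6*(2 - 5))*(-198))*(-19) = ((6*(-3))*(-198))*(-19) = -18*(-198)*(-19) = 3564*(-19) = -67716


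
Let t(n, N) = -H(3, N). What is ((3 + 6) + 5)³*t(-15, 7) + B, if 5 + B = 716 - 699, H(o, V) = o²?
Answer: -24684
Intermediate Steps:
t(n, N) = -9 (t(n, N) = -1*3² = -1*9 = -9)
B = 12 (B = -5 + (716 - 699) = -5 + 17 = 12)
((3 + 6) + 5)³*t(-15, 7) + B = ((3 + 6) + 5)³*(-9) + 12 = (9 + 5)³*(-9) + 12 = 14³*(-9) + 12 = 2744*(-9) + 12 = -24696 + 12 = -24684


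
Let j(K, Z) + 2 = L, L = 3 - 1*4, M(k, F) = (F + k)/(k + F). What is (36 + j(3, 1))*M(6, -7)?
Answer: 33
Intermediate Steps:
M(k, F) = 1 (M(k, F) = (F + k)/(F + k) = 1)
L = -1 (L = 3 - 4 = -1)
j(K, Z) = -3 (j(K, Z) = -2 - 1 = -3)
(36 + j(3, 1))*M(6, -7) = (36 - 3)*1 = 33*1 = 33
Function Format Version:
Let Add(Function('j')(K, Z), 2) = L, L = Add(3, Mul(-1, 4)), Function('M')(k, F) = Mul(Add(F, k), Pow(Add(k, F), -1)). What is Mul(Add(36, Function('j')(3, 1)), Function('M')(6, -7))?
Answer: 33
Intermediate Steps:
Function('M')(k, F) = 1 (Function('M')(k, F) = Mul(Add(F, k), Pow(Add(F, k), -1)) = 1)
L = -1 (L = Add(3, -4) = -1)
Function('j')(K, Z) = -3 (Function('j')(K, Z) = Add(-2, -1) = -3)
Mul(Add(36, Function('j')(3, 1)), Function('M')(6, -7)) = Mul(Add(36, -3), 1) = Mul(33, 1) = 33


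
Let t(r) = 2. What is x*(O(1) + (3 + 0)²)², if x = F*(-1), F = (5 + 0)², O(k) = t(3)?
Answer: -3025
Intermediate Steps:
O(k) = 2
F = 25 (F = 5² = 25)
x = -25 (x = 25*(-1) = -25)
x*(O(1) + (3 + 0)²)² = -25*(2 + (3 + 0)²)² = -25*(2 + 3²)² = -25*(2 + 9)² = -25*11² = -25*121 = -3025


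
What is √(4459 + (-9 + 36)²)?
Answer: 2*√1297 ≈ 72.028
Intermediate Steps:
√(4459 + (-9 + 36)²) = √(4459 + 27²) = √(4459 + 729) = √5188 = 2*√1297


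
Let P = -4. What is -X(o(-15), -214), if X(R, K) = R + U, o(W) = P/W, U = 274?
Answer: -4114/15 ≈ -274.27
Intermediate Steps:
o(W) = -4/W
X(R, K) = 274 + R (X(R, K) = R + 274 = 274 + R)
-X(o(-15), -214) = -(274 - 4/(-15)) = -(274 - 4*(-1/15)) = -(274 + 4/15) = -1*4114/15 = -4114/15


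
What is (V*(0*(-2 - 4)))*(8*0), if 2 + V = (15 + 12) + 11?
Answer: 0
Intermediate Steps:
V = 36 (V = -2 + ((15 + 12) + 11) = -2 + (27 + 11) = -2 + 38 = 36)
(V*(0*(-2 - 4)))*(8*0) = (36*(0*(-2 - 4)))*(8*0) = (36*(0*(-6)))*0 = (36*0)*0 = 0*0 = 0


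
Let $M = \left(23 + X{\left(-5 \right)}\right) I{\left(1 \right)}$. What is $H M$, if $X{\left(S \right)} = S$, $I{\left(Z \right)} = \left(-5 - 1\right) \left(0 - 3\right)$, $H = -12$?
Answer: $-3888$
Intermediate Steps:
$I{\left(Z \right)} = 18$ ($I{\left(Z \right)} = \left(-6\right) \left(-3\right) = 18$)
$M = 324$ ($M = \left(23 - 5\right) 18 = 18 \cdot 18 = 324$)
$H M = \left(-12\right) 324 = -3888$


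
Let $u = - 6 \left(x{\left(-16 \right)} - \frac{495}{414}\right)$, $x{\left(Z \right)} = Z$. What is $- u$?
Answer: $- \frac{2373}{23} \approx -103.17$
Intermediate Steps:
$u = \frac{2373}{23}$ ($u = - 6 \left(-16 - \frac{495}{414}\right) = - 6 \left(-16 - \frac{55}{46}\right) = \left(-6\right) \left(- \frac{791}{46}\right) = \frac{2373}{23} \approx 103.17$)
$- u = \left(-1\right) \frac{2373}{23} = - \frac{2373}{23}$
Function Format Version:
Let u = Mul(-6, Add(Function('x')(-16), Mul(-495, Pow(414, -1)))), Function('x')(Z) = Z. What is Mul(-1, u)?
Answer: Rational(-2373, 23) ≈ -103.17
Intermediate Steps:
u = Rational(2373, 23) (u = Mul(-6, Add(-16, Mul(-495, Pow(414, -1)))) = Mul(-6, Add(-16, Mul(-495, Rational(1, 414)))) = Mul(-6, Add(-16, Rational(-55, 46))) = Mul(-6, Rational(-791, 46)) = Rational(2373, 23) ≈ 103.17)
Mul(-1, u) = Mul(-1, Rational(2373, 23)) = Rational(-2373, 23)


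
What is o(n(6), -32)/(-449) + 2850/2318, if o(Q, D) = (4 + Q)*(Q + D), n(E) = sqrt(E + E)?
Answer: 40751/27389 + 56*sqrt(3)/449 ≈ 1.7039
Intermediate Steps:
n(E) = sqrt(2)*sqrt(E) (n(E) = sqrt(2*E) = sqrt(2)*sqrt(E))
o(Q, D) = (4 + Q)*(D + Q)
o(n(6), -32)/(-449) + 2850/2318 = ((sqrt(2)*sqrt(6))**2 + 4*(-32) + 4*(sqrt(2)*sqrt(6)) - 32*sqrt(2)*sqrt(6))/(-449) + 2850/2318 = ((2*sqrt(3))**2 - 128 + 4*(2*sqrt(3)) - 64*sqrt(3))*(-1/449) + 2850*(1/2318) = (12 - 128 + 8*sqrt(3) - 64*sqrt(3))*(-1/449) + 75/61 = (-116 - 56*sqrt(3))*(-1/449) + 75/61 = (116/449 + 56*sqrt(3)/449) + 75/61 = 40751/27389 + 56*sqrt(3)/449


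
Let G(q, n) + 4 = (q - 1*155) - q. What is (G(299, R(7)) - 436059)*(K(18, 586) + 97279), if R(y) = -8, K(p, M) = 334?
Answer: -42580547634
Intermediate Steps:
G(q, n) = -159 (G(q, n) = -4 + ((q - 1*155) - q) = -4 + ((q - 155) - q) = -4 + ((-155 + q) - q) = -4 - 155 = -159)
(G(299, R(7)) - 436059)*(K(18, 586) + 97279) = (-159 - 436059)*(334 + 97279) = -436218*97613 = -42580547634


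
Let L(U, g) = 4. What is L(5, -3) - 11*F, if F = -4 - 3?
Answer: 81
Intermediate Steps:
F = -7
L(5, -3) - 11*F = 4 - 11*(-7) = 4 + 77 = 81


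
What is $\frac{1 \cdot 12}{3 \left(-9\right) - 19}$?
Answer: $- \frac{6}{23} \approx -0.26087$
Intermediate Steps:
$\frac{1 \cdot 12}{3 \left(-9\right) - 19} = \frac{12}{-27 - 19} = \frac{12}{-46} = 12 \left(- \frac{1}{46}\right) = - \frac{6}{23}$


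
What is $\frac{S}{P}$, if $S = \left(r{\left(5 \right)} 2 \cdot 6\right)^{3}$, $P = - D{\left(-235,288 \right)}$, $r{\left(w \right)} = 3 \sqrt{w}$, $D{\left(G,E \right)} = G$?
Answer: $\frac{46656 \sqrt{5}}{47} \approx 2219.7$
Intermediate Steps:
$P = 235$ ($P = \left(-1\right) \left(-235\right) = 235$)
$S = 233280 \sqrt{5}$ ($S = \left(3 \sqrt{5} \cdot 2 \cdot 6\right)^{3} = \left(6 \sqrt{5} \cdot 6\right)^{3} = \left(36 \sqrt{5}\right)^{3} = 233280 \sqrt{5} \approx 5.2163 \cdot 10^{5}$)
$\frac{S}{P} = \frac{233280 \sqrt{5}}{235} = 233280 \sqrt{5} \cdot \frac{1}{235} = \frac{46656 \sqrt{5}}{47}$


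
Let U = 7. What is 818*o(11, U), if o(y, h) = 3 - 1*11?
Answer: -6544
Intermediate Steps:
o(y, h) = -8 (o(y, h) = 3 - 11 = -8)
818*o(11, U) = 818*(-8) = -6544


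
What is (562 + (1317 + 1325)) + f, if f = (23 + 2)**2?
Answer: 3829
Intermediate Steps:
f = 625 (f = 25**2 = 625)
(562 + (1317 + 1325)) + f = (562 + (1317 + 1325)) + 625 = (562 + 2642) + 625 = 3204 + 625 = 3829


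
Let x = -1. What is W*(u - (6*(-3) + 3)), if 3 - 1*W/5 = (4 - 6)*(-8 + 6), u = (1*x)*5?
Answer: -50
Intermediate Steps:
u = -5 (u = (1*(-1))*5 = -1*5 = -5)
W = -5 (W = 15 - 5*(4 - 6)*(-8 + 6) = 15 - (-10)*(-2) = 15 - 5*4 = 15 - 20 = -5)
W*(u - (6*(-3) + 3)) = -5*(-5 - (6*(-3) + 3)) = -5*(-5 - (-18 + 3)) = -5*(-5 - 1*(-15)) = -5*(-5 + 15) = -5*10 = -50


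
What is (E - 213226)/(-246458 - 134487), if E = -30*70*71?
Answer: 362326/380945 ≈ 0.95112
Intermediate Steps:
E = -149100 (E = -2100*71 = -149100)
(E - 213226)/(-246458 - 134487) = (-149100 - 213226)/(-246458 - 134487) = -362326/(-380945) = -362326*(-1/380945) = 362326/380945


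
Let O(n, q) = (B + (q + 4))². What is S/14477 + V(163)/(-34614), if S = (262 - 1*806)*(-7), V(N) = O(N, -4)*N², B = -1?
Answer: -252829301/501106878 ≈ -0.50454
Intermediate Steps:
O(n, q) = (3 + q)² (O(n, q) = (-1 + (q + 4))² = (-1 + (4 + q))² = (3 + q)²)
V(N) = N² (V(N) = (3 - 4)²*N² = (-1)²*N² = 1*N² = N²)
S = 3808 (S = (262 - 806)*(-7) = -544*(-7) = 3808)
S/14477 + V(163)/(-34614) = 3808/14477 + 163²/(-34614) = 3808*(1/14477) + 26569*(-1/34614) = 3808/14477 - 26569/34614 = -252829301/501106878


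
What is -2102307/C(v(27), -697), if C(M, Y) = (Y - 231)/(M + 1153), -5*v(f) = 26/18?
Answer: 1135946549/435 ≈ 2.6114e+6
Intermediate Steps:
v(f) = -13/45 (v(f) = -26/(5*18) = -⅕*13/9 = -13/45)
C(M, Y) = (-231 + Y)/(1153 + M)
-2102307/C(v(27), -697) = -2102307*(1153 - 13/45)/(-231 - 697) = -2102307/(-928/(51872/45)) = -2102307/((45/51872)*(-928)) = -2102307/(-1305/1621) = -2102307*(-1621/1305) = 1135946549/435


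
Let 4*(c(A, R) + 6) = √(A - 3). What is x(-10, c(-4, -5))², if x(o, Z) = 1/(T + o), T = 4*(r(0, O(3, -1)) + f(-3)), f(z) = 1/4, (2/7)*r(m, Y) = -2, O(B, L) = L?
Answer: 1/1369 ≈ 0.00073046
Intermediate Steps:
c(A, R) = -6 + √(-3 + A)/4 (c(A, R) = -6 + √(A - 3)/4 = -6 + √(-3 + A)/4)
r(m, Y) = -7 (r(m, Y) = (7/2)*(-2) = -7)
f(z) = ¼
T = -27 (T = 4*(-7 + ¼) = 4*(-27/4) = -27)
x(o, Z) = 1/(-27 + o)
x(-10, c(-4, -5))² = (1/(-27 - 10))² = (1/(-37))² = (-1/37)² = 1/1369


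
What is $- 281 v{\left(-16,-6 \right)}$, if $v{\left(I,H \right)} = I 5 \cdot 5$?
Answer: $112400$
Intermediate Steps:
$v{\left(I,H \right)} = 25 I$ ($v{\left(I,H \right)} = 5 I 5 = 25 I$)
$- 281 v{\left(-16,-6 \right)} = - 281 \cdot 25 \left(-16\right) = \left(-281\right) \left(-400\right) = 112400$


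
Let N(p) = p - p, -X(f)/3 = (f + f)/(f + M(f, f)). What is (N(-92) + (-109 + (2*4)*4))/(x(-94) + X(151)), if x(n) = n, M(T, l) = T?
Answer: 77/97 ≈ 0.79381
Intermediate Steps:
X(f) = -3 (X(f) = -3*(f + f)/(f + f) = -3*2*f/(2*f) = -3*2*f*1/(2*f) = -3*1 = -3)
N(p) = 0
(N(-92) + (-109 + (2*4)*4))/(x(-94) + X(151)) = (0 + (-109 + (2*4)*4))/(-94 - 3) = (0 + (-109 + 8*4))/(-97) = (0 + (-109 + 32))*(-1/97) = (0 - 77)*(-1/97) = -77*(-1/97) = 77/97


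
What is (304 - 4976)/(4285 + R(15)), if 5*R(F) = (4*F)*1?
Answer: -4672/4297 ≈ -1.0873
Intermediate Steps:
R(F) = 4*F/5 (R(F) = ((4*F)*1)/5 = (4*F)/5 = 4*F/5)
(304 - 4976)/(4285 + R(15)) = (304 - 4976)/(4285 + (⅘)*15) = -4672/(4285 + 12) = -4672/4297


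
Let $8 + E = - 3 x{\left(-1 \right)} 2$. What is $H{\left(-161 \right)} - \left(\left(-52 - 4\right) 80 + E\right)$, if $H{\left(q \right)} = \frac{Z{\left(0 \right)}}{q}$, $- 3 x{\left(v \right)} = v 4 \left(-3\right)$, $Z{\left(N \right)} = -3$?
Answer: $\frac{718707}{161} \approx 4464.0$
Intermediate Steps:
$x{\left(v \right)} = 4 v$ ($x{\left(v \right)} = - \frac{v 4 \left(-3\right)}{3} = - \frac{4 v \left(-3\right)}{3} = - \frac{\left(-12\right) v}{3} = 4 v$)
$E = 16$ ($E = -8 + - 3 \cdot 4 \left(-1\right) 2 = -8 + \left(-3\right) \left(-4\right) 2 = -8 + 12 \cdot 2 = -8 + 24 = 16$)
$H{\left(q \right)} = - \frac{3}{q}$
$H{\left(-161 \right)} - \left(\left(-52 - 4\right) 80 + E\right) = - \frac{3}{-161} - \left(\left(-52 - 4\right) 80 + 16\right) = \left(-3\right) \left(- \frac{1}{161}\right) - \left(\left(-52 - 4\right) 80 + 16\right) = \frac{3}{161} - \left(\left(-56\right) 80 + 16\right) = \frac{3}{161} - \left(-4480 + 16\right) = \frac{3}{161} - -4464 = \frac{3}{161} + 4464 = \frac{718707}{161}$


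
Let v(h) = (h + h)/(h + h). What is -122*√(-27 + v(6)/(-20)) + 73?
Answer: 73 - 61*I*√2705/5 ≈ 73.0 - 634.52*I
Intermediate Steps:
v(h) = 1 (v(h) = (2*h)/((2*h)) = (2*h)*(1/(2*h)) = 1)
-122*√(-27 + v(6)/(-20)) + 73 = -122*√(-27 + 1/(-20)) + 73 = -122*√(-27 + 1*(-1/20)) + 73 = -122*√(-27 - 1/20) + 73 = -61*I*√2705/5 + 73 = 73 - 61*I*√2705/5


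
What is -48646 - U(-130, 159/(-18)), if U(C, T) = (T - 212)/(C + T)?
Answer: -40523443/833 ≈ -48648.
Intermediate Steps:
U(C, T) = (-212 + T)/(C + T)
-48646 - U(-130, 159/(-18)) = -48646 - (-212 + 159/(-18))/(-130 + 159/(-18)) = -48646 - (-212 + 159*(-1/18))/(-130 + 159*(-1/18)) = -48646 - (-212 - 53/6)/(-130 - 53/6) = -48646 - (-1325)/((-833/6)*6) = -48646 - (-6)*(-1325)/(833*6) = -48646 - 1*1325/833 = -48646 - 1325/833 = -40523443/833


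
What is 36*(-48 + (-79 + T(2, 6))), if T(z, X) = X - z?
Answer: -4428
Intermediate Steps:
36*(-48 + (-79 + T(2, 6))) = 36*(-48 + (-79 + (6 - 1*2))) = 36*(-48 + (-79 + (6 - 2))) = 36*(-48 + (-79 + 4)) = 36*(-48 - 75) = 36*(-123) = -4428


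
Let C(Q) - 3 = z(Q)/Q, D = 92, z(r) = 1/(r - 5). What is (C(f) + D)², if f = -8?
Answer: 97634161/10816 ≈ 9026.8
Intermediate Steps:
z(r) = 1/(-5 + r)
C(Q) = 3 + 1/(Q*(-5 + Q)) (C(Q) = 3 + 1/((-5 + Q)*Q) = 3 + 1/(Q*(-5 + Q)))
(C(f) + D)² = ((3 + 1/((-8)*(-5 - 8))) + 92)² = ((3 - ⅛/(-13)) + 92)² = ((3 - ⅛*(-1/13)) + 92)² = ((3 + 1/104) + 92)² = (313/104 + 92)² = (9881/104)² = 97634161/10816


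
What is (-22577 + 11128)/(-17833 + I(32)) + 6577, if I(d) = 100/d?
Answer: 938228295/142639 ≈ 6577.6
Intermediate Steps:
(-22577 + 11128)/(-17833 + I(32)) + 6577 = (-22577 + 11128)/(-17833 + 100/32) + 6577 = -11449/(-17833 + 100*(1/32)) + 6577 = -11449/(-17833 + 25/8) + 6577 = -11449/(-142639/8) + 6577 = -11449*(-8/142639) + 6577 = 91592/142639 + 6577 = 938228295/142639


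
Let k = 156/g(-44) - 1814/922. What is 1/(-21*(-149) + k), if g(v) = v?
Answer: 5071/15839203 ≈ 0.00032016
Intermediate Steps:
k = -27956/5071 (k = 156/(-44) - 1814/922 = 156*(-1/44) - 1814*1/922 = -39/11 - 907/461 = -27956/5071 ≈ -5.5129)
1/(-21*(-149) + k) = 1/(-21*(-149) - 27956/5071) = 1/(3129 - 27956/5071) = 1/(15839203/5071) = 5071/15839203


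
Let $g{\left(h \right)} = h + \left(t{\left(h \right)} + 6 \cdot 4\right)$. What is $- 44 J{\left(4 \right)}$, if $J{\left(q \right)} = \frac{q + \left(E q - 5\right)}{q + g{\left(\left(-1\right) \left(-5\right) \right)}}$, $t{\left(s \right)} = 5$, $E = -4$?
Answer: $\frac{374}{19} \approx 19.684$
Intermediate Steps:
$g{\left(h \right)} = 29 + h$ ($g{\left(h \right)} = h + \left(5 + 6 \cdot 4\right) = h + \left(5 + 24\right) = h + 29 = 29 + h$)
$J{\left(q \right)} = \frac{-5 - 3 q}{34 + q}$ ($J{\left(q \right)} = \frac{q - \left(5 + 4 q\right)}{q + \left(29 - -5\right)} = \frac{q - \left(5 + 4 q\right)}{q + \left(29 + 5\right)} = \frac{-5 - 3 q}{q + 34} = \frac{-5 - 3 q}{34 + q}$)
$- 44 J{\left(4 \right)} = - 44 \frac{-5 - 12}{34 + 4} = - 44 \frac{-5 - 12}{38} = - 44 \cdot \frac{1}{38} \left(-17\right) = \left(-44\right) \left(- \frac{17}{38}\right) = \frac{374}{19}$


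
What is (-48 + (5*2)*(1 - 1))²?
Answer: 2304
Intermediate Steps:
(-48 + (5*2)*(1 - 1))² = (-48 + 10*0)² = (-48 + 0)² = (-48)² = 2304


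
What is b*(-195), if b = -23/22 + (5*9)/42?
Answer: -390/77 ≈ -5.0649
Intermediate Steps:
b = 2/77 (b = -23*1/22 + 45*(1/42) = -23/22 + 15/14 = 2/77 ≈ 0.025974)
b*(-195) = (2/77)*(-195) = -390/77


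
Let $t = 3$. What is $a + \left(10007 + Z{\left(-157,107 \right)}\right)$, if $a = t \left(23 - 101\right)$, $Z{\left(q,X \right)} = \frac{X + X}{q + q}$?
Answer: $\frac{1534254}{157} \approx 9772.3$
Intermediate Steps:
$Z{\left(q,X \right)} = \frac{X}{q}$ ($Z{\left(q,X \right)} = \frac{2 X}{2 q} = 2 X \frac{1}{2 q} = \frac{X}{q}$)
$a = -234$ ($a = 3 \left(23 - 101\right) = 3 \left(-78\right) = -234$)
$a + \left(10007 + Z{\left(-157,107 \right)}\right) = -234 + \left(10007 + \frac{107}{-157}\right) = -234 + \left(10007 + 107 \left(- \frac{1}{157}\right)\right) = -234 + \left(10007 - \frac{107}{157}\right) = -234 + \frac{1570992}{157} = \frac{1534254}{157}$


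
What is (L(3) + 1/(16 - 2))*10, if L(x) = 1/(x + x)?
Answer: 50/21 ≈ 2.3810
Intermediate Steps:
L(x) = 1/(2*x)
(L(3) + 1/(16 - 2))*10 = ((1/2)/3 + 1/(16 - 2))*10 = ((1/2)*(1/3) + 1/14)*10 = (1/6 + 1/14)*10 = (5/21)*10 = 50/21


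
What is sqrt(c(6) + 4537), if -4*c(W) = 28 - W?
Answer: 3*sqrt(2014)/2 ≈ 67.316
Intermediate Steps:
c(W) = -7 + W/4 (c(W) = -(28 - W)/4 = -7 + W/4)
sqrt(c(6) + 4537) = sqrt((-7 + (1/4)*6) + 4537) = sqrt((-7 + 3/2) + 4537) = sqrt(-11/2 + 4537) = sqrt(9063/2) = 3*sqrt(2014)/2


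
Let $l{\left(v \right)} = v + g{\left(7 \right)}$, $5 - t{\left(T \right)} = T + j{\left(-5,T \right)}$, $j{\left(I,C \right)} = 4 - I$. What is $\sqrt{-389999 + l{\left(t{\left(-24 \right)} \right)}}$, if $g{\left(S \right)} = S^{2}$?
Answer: $i \sqrt{389930} \approx 624.44 i$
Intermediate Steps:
$t{\left(T \right)} = -4 - T$ ($t{\left(T \right)} = 5 - \left(T + \left(4 - -5\right)\right) = 5 - \left(T + \left(4 + 5\right)\right) = 5 - \left(T + 9\right) = 5 - \left(9 + T\right) = -4 - T$)
$l{\left(v \right)} = 49 + v$ ($l{\left(v \right)} = v + 7^{2} = v + 49 = 49 + v$)
$\sqrt{-389999 + l{\left(t{\left(-24 \right)} \right)}} = \sqrt{-389999 + \left(49 - -20\right)} = \sqrt{-389999 + \left(49 + \left(-4 + 24\right)\right)} = \sqrt{-389999 + \left(49 + 20\right)} = \sqrt{-389999 + 69} = \sqrt{-389930} = i \sqrt{389930}$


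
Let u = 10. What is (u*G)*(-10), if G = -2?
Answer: 200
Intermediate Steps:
(u*G)*(-10) = (10*(-2))*(-10) = -20*(-10) = 200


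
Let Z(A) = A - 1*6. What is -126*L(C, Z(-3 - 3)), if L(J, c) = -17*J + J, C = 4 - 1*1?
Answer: 6048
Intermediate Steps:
Z(A) = -6 + A (Z(A) = A - 6 = -6 + A)
C = 3 (C = 4 - 1 = 3)
L(J, c) = -16*J
-126*L(C, Z(-3 - 3)) = -(-2016)*3 = -126*(-48) = 6048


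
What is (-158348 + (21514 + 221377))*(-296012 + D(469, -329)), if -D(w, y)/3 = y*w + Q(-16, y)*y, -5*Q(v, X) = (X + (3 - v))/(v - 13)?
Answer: 404000984235/29 ≈ 1.3931e+10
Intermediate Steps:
Q(v, X) = -(3 + X - v)/(5*(-13 + v)) (Q(v, X) = -(X + (3 - v))/(5*(v - 13)) = -(3 + X - v)/(5*(-13 + v)))
D(w, y) = -3*w*y - 3*y*(19/145 + y/145) (D(w, y) = -3*(y*w + ((-3 - 16 - y)/(5*(-13 - 16)))*y) = -3*(w*y + ((1/5)*(-19 - y)/(-29))*y) = -3*(w*y + ((1/5)*(-1/29)*(-19 - y))*y) = -3*(w*y + (19/145 + y/145)*y) = -3*(w*y + y*(19/145 + y/145)) = -3*w*y - 3*y*(19/145 + y/145))
(-158348 + (21514 + 221377))*(-296012 + D(469, -329)) = (-158348 + (21514 + 221377))*(-296012 - 3/145*(-329)*(19 - 329 + 145*469)) = (-158348 + 242891)*(-296012 - 3/145*(-329)*(19 - 329 + 68005)) = 84543*(-296012 - 3/145*(-329)*67695) = 84543*(-296012 + 13362993/29) = 84543*(4778645/29) = 404000984235/29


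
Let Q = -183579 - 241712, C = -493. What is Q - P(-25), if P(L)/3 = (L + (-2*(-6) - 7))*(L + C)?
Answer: -456371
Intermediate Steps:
P(L) = 3*(-493 + L)*(5 + L) (P(L) = 3*((L + (-2*(-6) - 7))*(L - 493)) = 3*((L + (12 - 7))*(-493 + L)) = 3*((L + 5)*(-493 + L)) = 3*((5 + L)*(-493 + L)) = 3*((-493 + L)*(5 + L)) = 3*(-493 + L)*(5 + L))
Q = -425291
Q - P(-25) = -425291 - (-7395 - 1464*(-25) + 3*(-25)²) = -425291 - (-7395 + 36600 + 3*625) = -425291 - (-7395 + 36600 + 1875) = -425291 - 1*31080 = -425291 - 31080 = -456371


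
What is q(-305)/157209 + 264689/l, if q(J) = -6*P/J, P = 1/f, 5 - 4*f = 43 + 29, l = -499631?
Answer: -283443623822193/535032506892455 ≈ -0.52977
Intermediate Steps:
f = -67/4 (f = 5/4 - (43 + 29)/4 = 5/4 - 1/4*72 = 5/4 - 18 = -67/4 ≈ -16.750)
P = -4/67 (P = 1/(-67/4) = -4/67 ≈ -0.059702)
q(J) = 24/(67*J) (q(J) = -(-24)/(67*J) = 24/(67*J))
q(-305)/157209 + 264689/l = ((24/67)/(-305))/157209 + 264689/(-499631) = ((24/67)*(-1/305))*(1/157209) + 264689*(-1/499631) = -24/20435*1/157209 - 264689/499631 = -8/1070855305 - 264689/499631 = -283443623822193/535032506892455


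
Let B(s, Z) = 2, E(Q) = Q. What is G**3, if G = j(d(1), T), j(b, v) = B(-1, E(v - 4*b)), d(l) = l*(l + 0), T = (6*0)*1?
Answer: 8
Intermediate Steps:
T = 0 (T = 0*1 = 0)
d(l) = l**2 (d(l) = l*l = l**2)
j(b, v) = 2
G = 2
G**3 = 2**3 = 8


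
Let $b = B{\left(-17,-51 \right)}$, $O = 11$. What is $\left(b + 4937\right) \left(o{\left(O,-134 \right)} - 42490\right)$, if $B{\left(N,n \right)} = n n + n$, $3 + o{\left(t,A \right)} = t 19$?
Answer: $-316580308$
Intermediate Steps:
$o{\left(t,A \right)} = -3 + 19 t$ ($o{\left(t,A \right)} = -3 + t 19 = -3 + 19 t$)
$B{\left(N,n \right)} = n + n^{2}$ ($B{\left(N,n \right)} = n^{2} + n = n + n^{2}$)
$b = 2550$ ($b = - 51 \left(1 - 51\right) = \left(-51\right) \left(-50\right) = 2550$)
$\left(b + 4937\right) \left(o{\left(O,-134 \right)} - 42490\right) = \left(2550 + 4937\right) \left(\left(-3 + 19 \cdot 11\right) - 42490\right) = 7487 \left(\left(-3 + 209\right) - 42490\right) = 7487 \left(206 - 42490\right) = 7487 \left(-42284\right) = -316580308$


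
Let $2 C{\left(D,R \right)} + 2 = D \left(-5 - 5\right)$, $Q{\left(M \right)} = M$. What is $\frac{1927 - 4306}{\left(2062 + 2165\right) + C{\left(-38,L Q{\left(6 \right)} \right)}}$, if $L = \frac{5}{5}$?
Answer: $- \frac{793}{1472} \approx -0.53872$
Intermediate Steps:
$L = 1$ ($L = 5 \cdot \frac{1}{5} = 1$)
$C{\left(D,R \right)} = -1 - 5 D$ ($C{\left(D,R \right)} = -1 + \frac{D \left(-5 - 5\right)}{2} = -1 + \frac{D \left(-10\right)}{2} = -1 + \frac{\left(-10\right) D}{2} = -1 - 5 D$)
$\frac{1927 - 4306}{\left(2062 + 2165\right) + C{\left(-38,L Q{\left(6 \right)} \right)}} = \frac{1927 - 4306}{\left(2062 + 2165\right) - -189} = - \frac{2379}{4227 + \left(-1 + 190\right)} = - \frac{2379}{4227 + 189} = - \frac{2379}{4416} = \left(-2379\right) \frac{1}{4416} = - \frac{793}{1472}$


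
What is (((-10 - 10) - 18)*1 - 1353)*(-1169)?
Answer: 1626079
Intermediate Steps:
(((-10 - 10) - 18)*1 - 1353)*(-1169) = ((-20 - 18)*1 - 1353)*(-1169) = (-38*1 - 1353)*(-1169) = (-38 - 1353)*(-1169) = -1391*(-1169) = 1626079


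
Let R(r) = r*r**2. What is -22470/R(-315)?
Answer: 214/297675 ≈ 0.00071890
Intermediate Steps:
R(r) = r**3
-22470/R(-315) = -22470/((-315)**3) = -22470/(-31255875) = -22470*(-1/31255875) = 214/297675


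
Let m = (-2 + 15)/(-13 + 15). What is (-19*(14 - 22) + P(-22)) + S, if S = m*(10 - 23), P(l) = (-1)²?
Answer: 137/2 ≈ 68.500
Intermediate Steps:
P(l) = 1
m = 13/2 ≈ 6.5000
S = -169/2 (S = 13*(10 - 23)/2 = (13/2)*(-13) = -169/2 ≈ -84.500)
(-19*(14 - 22) + P(-22)) + S = (-19*(14 - 22) + 1) - 169/2 = (-19*(-8) + 1) - 169/2 = (152 + 1) - 169/2 = 153 - 169/2 = 137/2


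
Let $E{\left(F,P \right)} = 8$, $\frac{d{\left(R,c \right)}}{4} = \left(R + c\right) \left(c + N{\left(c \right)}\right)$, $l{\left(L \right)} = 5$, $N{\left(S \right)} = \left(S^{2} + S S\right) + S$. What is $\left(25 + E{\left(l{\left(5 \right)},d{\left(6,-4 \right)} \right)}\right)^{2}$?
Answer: $1089$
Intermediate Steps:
$N{\left(S \right)} = S + 2 S^{2}$ ($N{\left(S \right)} = \left(S^{2} + S^{2}\right) + S = 2 S^{2} + S = S + 2 S^{2}$)
$d{\left(R,c \right)} = 4 \left(R + c\right) \left(c + c \left(1 + 2 c\right)\right)$
$\left(25 + E{\left(l{\left(5 \right)},d{\left(6,-4 \right)} \right)}\right)^{2} = \left(25 + 8\right)^{2} = 33^{2} = 1089$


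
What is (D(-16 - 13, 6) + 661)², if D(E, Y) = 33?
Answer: 481636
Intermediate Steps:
(D(-16 - 13, 6) + 661)² = (33 + 661)² = 694² = 481636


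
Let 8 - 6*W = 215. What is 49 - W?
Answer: 167/2 ≈ 83.500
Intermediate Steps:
W = -69/2 (W = 4/3 - ⅙*215 = 4/3 - 215/6 = -69/2 ≈ -34.500)
49 - W = 49 - 1*(-69/2) = 49 + 69/2 = 167/2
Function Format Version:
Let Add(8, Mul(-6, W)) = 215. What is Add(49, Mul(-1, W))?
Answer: Rational(167, 2) ≈ 83.500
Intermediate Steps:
W = Rational(-69, 2) (W = Add(Rational(4, 3), Mul(Rational(-1, 6), 215)) = Add(Rational(4, 3), Rational(-215, 6)) = Rational(-69, 2) ≈ -34.500)
Add(49, Mul(-1, W)) = Add(49, Mul(-1, Rational(-69, 2))) = Add(49, Rational(69, 2)) = Rational(167, 2)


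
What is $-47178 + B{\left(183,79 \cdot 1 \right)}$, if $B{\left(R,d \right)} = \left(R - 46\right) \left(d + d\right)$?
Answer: $-25532$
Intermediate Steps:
$B{\left(R,d \right)} = 2 d \left(-46 + R\right)$ ($B{\left(R,d \right)} = \left(-46 + R\right) 2 d = 2 d \left(-46 + R\right)$)
$-47178 + B{\left(183,79 \cdot 1 \right)} = -47178 + 2 \cdot 79 \cdot 1 \left(-46 + 183\right) = -47178 + 2 \cdot 79 \cdot 137 = -47178 + 21646 = -25532$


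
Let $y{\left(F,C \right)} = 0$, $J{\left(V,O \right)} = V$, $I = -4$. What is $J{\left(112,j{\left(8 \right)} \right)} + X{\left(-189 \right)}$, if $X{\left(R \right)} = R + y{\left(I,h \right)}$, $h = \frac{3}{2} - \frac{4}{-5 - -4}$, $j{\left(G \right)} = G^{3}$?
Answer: $-77$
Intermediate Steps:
$h = \frac{11}{2}$ ($h = 3 \cdot \frac{1}{2} - \frac{4}{-5 + 4} = \frac{3}{2} - \frac{4}{-1} = \frac{3}{2} - -4 = \frac{3}{2} + 4 = \frac{11}{2} \approx 5.5$)
$X{\left(R \right)} = R$ ($X{\left(R \right)} = R + 0 = R$)
$J{\left(112,j{\left(8 \right)} \right)} + X{\left(-189 \right)} = 112 - 189 = -77$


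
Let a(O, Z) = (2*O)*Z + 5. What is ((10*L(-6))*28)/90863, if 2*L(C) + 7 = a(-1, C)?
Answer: 1400/90863 ≈ 0.015408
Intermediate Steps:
a(O, Z) = 5 + 2*O*Z (a(O, Z) = 2*O*Z + 5 = 5 + 2*O*Z)
L(C) = -1 - C (L(C) = -7/2 + (5 + 2*(-1)*C)/2 = -7/2 + (5 - 2*C)/2 = -7/2 + (5/2 - C) = -1 - C)
((10*L(-6))*28)/90863 = ((10*(-1 - 1*(-6)))*28)/90863 = ((10*(-1 + 6))*28)*(1/90863) = ((10*5)*28)*(1/90863) = (50*28)*(1/90863) = 1400*(1/90863) = 1400/90863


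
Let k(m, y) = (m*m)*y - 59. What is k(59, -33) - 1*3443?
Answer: -118375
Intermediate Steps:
k(m, y) = -59 + y*m² (k(m, y) = m²*y - 59 = y*m² - 59 = -59 + y*m²)
k(59, -33) - 1*3443 = (-59 - 33*59²) - 1*3443 = (-59 - 33*3481) - 3443 = (-59 - 114873) - 3443 = -114932 - 3443 = -118375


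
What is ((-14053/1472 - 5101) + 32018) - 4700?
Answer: 1421277/64 ≈ 22207.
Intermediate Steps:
((-14053/1472 - 5101) + 32018) - 4700 = ((-14053*1/1472 - 5101) + 32018) - 4700 = ((-611/64 - 5101) + 32018) - 4700 = (-327075/64 + 32018) - 4700 = 1722077/64 - 4700 = 1421277/64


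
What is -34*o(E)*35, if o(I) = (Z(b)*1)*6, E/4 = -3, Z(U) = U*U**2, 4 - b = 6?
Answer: 57120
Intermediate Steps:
b = -2 (b = 4 - 1*6 = 4 - 6 = -2)
Z(U) = U**3
E = -12 (E = 4*(-3) = -12)
o(I) = -48 (o(I) = ((-2)**3*1)*6 = -8*1*6 = -8*6 = -48)
-34*o(E)*35 = -34*(-48)*35 = 1632*35 = 57120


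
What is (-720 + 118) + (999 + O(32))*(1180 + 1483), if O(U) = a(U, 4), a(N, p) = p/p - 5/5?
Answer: 2659735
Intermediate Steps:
a(N, p) = 0 (a(N, p) = 1 - 5*⅕ = 1 - 1 = 0)
O(U) = 0
(-720 + 118) + (999 + O(32))*(1180 + 1483) = (-720 + 118) + (999 + 0)*(1180 + 1483) = -602 + 999*2663 = -602 + 2660337 = 2659735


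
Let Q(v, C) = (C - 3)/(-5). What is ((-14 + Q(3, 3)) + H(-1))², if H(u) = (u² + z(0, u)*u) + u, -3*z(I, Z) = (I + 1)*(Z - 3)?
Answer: 2116/9 ≈ 235.11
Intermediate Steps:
Q(v, C) = ⅗ - C/5 (Q(v, C) = (-3 + C)*(-⅕) = ⅗ - C/5)
z(I, Z) = -(1 + I)*(-3 + Z)/3 (z(I, Z) = -(I + 1)*(Z - 3)/3 = -(1 + I)*(-3 + Z)/3)
H(u) = u + u² + u*(1 - u/3) (H(u) = (u² + (1 + 0 - u/3 - ⅓*0*u)*u) + u = (u² + (1 + 0 - u/3 + 0)*u) + u = (u² + (1 - u/3)*u) + u = (u² + u*(1 - u/3)) + u = u + u² + u*(1 - u/3))
((-14 + Q(3, 3)) + H(-1))² = ((-14 + (⅗ - ⅕*3)) + (⅔)*(-1)*(3 - 1))² = ((-14 + (⅗ - ⅗)) + (⅔)*(-1)*2)² = ((-14 + 0) - 4/3)² = (-14 - 4/3)² = (-46/3)² = 2116/9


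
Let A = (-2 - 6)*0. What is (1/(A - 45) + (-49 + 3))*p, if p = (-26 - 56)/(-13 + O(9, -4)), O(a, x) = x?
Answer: -169822/765 ≈ -221.99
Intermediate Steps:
A = 0 (A = -8*0 = 0)
p = 82/17 (p = (-26 - 56)/(-13 - 4) = -82/(-17) = -82*(-1/17) = 82/17 ≈ 4.8235)
(1/(A - 45) + (-49 + 3))*p = (1/(0 - 45) + (-49 + 3))*(82/17) = (1/(-45) - 46)*(82/17) = (-1/45 - 46)*(82/17) = -2071/45*82/17 = -169822/765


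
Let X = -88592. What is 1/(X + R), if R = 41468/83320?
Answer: -20830/1845360993 ≈ -1.1288e-5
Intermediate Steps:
R = 10367/20830 (R = 41468*(1/83320) = 10367/20830 ≈ 0.49770)
1/(X + R) = 1/(-88592 + 10367/20830) = 1/(-1845360993/20830) = -20830/1845360993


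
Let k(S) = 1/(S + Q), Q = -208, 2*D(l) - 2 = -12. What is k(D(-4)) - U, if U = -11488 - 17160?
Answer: 6102023/213 ≈ 28648.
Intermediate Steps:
D(l) = -5 (D(l) = 1 + (1/2)*(-12) = 1 - 6 = -5)
U = -28648
k(S) = 1/(-208 + S) (k(S) = 1/(S - 208) = 1/(-208 + S))
k(D(-4)) - U = 1/(-208 - 5) - 1*(-28648) = 1/(-213) + 28648 = -1/213 + 28648 = 6102023/213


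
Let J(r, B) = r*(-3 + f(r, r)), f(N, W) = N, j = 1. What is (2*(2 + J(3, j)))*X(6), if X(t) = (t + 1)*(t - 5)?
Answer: 28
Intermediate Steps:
X(t) = (1 + t)*(-5 + t)
J(r, B) = r*(-3 + r)
(2*(2 + J(3, j)))*X(6) = (2*(2 + 3*(-3 + 3)))*(-5 + 6² - 4*6) = (2*(2 + 3*0))*(-5 + 36 - 24) = (2*(2 + 0))*7 = (2*2)*7 = 4*7 = 28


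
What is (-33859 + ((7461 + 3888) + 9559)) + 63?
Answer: -12888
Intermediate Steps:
(-33859 + ((7461 + 3888) + 9559)) + 63 = (-33859 + (11349 + 9559)) + 63 = (-33859 + 20908) + 63 = -12951 + 63 = -12888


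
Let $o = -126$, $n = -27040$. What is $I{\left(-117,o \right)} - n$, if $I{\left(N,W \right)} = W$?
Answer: $26914$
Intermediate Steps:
$I{\left(-117,o \right)} - n = -126 - -27040 = -126 + 27040 = 26914$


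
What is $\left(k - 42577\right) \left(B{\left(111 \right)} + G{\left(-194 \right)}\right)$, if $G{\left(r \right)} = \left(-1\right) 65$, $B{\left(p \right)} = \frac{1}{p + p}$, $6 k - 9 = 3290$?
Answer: $\frac{3638459927}{1332} \approx 2.7316 \cdot 10^{6}$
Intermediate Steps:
$k = \frac{3299}{6}$ ($k = \frac{3}{2} + \frac{1}{6} \cdot 3290 = \frac{3}{2} + \frac{1645}{3} = \frac{3299}{6} \approx 549.83$)
$B{\left(p \right)} = \frac{1}{2 p}$
$G{\left(r \right)} = -65$
$\left(k - 42577\right) \left(B{\left(111 \right)} + G{\left(-194 \right)}\right) = \left(\frac{3299}{6} - 42577\right) \left(\frac{1}{2 \cdot 111} - 65\right) = - \frac{252163 \left(\frac{1}{2} \cdot \frac{1}{111} - 65\right)}{6} = - \frac{252163 \left(\frac{1}{222} - 65\right)}{6} = \left(- \frac{252163}{6}\right) \left(- \frac{14429}{222}\right) = \frac{3638459927}{1332}$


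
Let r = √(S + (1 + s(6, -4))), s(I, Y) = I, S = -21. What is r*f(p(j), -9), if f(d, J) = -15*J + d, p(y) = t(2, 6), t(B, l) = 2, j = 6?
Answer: 137*I*√14 ≈ 512.61*I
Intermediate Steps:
p(y) = 2
r = I*√14 (r = √(-21 + (1 + 6)) = √(-21 + 7) = √(-14) = I*√14 ≈ 3.7417*I)
f(d, J) = d - 15*J
r*f(p(j), -9) = (I*√14)*(2 - 15*(-9)) = (I*√14)*(2 + 135) = (I*√14)*137 = 137*I*√14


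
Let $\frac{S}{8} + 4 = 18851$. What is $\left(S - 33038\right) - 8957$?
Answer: $108781$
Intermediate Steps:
$S = 150776$ ($S = -32 + 8 \cdot 18851 = -32 + 150808 = 150776$)
$\left(S - 33038\right) - 8957 = \left(150776 - 33038\right) - 8957 = 117738 - 8957 = 108781$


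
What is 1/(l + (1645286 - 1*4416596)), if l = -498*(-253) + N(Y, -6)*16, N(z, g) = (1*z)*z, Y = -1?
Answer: -1/2645300 ≈ -3.7803e-7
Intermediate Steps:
N(z, g) = z**2 (N(z, g) = z*z = z**2)
l = 126010 (l = -498*(-253) + (-1)**2*16 = 125994 + 1*16 = 125994 + 16 = 126010)
1/(l + (1645286 - 1*4416596)) = 1/(126010 + (1645286 - 1*4416596)) = 1/(126010 + (1645286 - 4416596)) = 1/(126010 - 2771310) = 1/(-2645300) = -1/2645300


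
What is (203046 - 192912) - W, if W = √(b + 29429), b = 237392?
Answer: 10134 - √266821 ≈ 9617.5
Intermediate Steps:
W = √266821 (W = √(237392 + 29429) = √266821 ≈ 516.55)
(203046 - 192912) - W = (203046 - 192912) - √266821 = 10134 - √266821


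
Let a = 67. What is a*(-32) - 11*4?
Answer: -2188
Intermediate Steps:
a*(-32) - 11*4 = 67*(-32) - 11*4 = -2144 - 44 = -2188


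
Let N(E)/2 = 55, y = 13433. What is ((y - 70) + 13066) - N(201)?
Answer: 26319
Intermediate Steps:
N(E) = 110 (N(E) = 2*55 = 110)
((y - 70) + 13066) - N(201) = ((13433 - 70) + 13066) - 1*110 = (13363 + 13066) - 110 = 26429 - 110 = 26319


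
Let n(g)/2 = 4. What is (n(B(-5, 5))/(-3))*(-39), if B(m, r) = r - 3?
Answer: 104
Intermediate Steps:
B(m, r) = -3 + r
n(g) = 8 (n(g) = 2*4 = 8)
(n(B(-5, 5))/(-3))*(-39) = (8/(-3))*(-39) = (8*(-⅓))*(-39) = -8/3*(-39) = 104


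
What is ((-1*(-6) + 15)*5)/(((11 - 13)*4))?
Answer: -105/8 ≈ -13.125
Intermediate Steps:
((-1*(-6) + 15)*5)/(((11 - 13)*4)) = ((6 + 15)*5)/((-2*4)) = (21*5)/(-8) = 105*(-⅛) = -105/8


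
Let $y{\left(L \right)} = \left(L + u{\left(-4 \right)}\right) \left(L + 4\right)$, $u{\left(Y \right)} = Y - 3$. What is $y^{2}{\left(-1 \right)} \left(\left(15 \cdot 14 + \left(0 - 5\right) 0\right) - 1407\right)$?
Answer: $-689472$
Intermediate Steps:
$u{\left(Y \right)} = -3 + Y$
$y{\left(L \right)} = \left(-7 + L\right) \left(4 + L\right)$ ($y{\left(L \right)} = \left(L - 7\right) \left(L + 4\right) = \left(L - 7\right) \left(4 + L\right) = \left(-7 + L\right) \left(4 + L\right)$)
$y^{2}{\left(-1 \right)} \left(\left(15 \cdot 14 + \left(0 - 5\right) 0\right) - 1407\right) = \left(-28 + \left(-1\right)^{2} - -3\right)^{2} \left(\left(15 \cdot 14 + \left(0 - 5\right) 0\right) - 1407\right) = \left(-28 + 1 + 3\right)^{2} \left(\left(210 - 0\right) - 1407\right) = \left(-24\right)^{2} \left(\left(210 + 0\right) - 1407\right) = 576 \left(210 - 1407\right) = 576 \left(-1197\right) = -689472$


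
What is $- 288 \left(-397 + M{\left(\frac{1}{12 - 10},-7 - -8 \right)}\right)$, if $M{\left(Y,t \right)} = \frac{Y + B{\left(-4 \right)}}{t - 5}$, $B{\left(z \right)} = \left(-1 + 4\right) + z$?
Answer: $114300$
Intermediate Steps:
$B{\left(z \right)} = 3 + z$
$M{\left(Y,t \right)} = \frac{-1 + Y}{-5 + t}$ ($M{\left(Y,t \right)} = \frac{Y + \left(3 - 4\right)}{t - 5} = \frac{Y - 1}{-5 + t} = \frac{-1 + Y}{-5 + t}$)
$- 288 \left(-397 + M{\left(\frac{1}{12 - 10},-7 - -8 \right)}\right) = - 288 \left(-397 + \frac{-1 + \frac{1}{12 - 10}}{-5 - -1}\right) = - 288 \left(-397 + \frac{-1 + \frac{1}{2}}{-5 + \left(-7 + 8\right)}\right) = - 288 \left(-397 + \frac{-1 + \frac{1}{2}}{-5 + 1}\right) = - 288 \left(-397 + \frac{1}{-4} \left(- \frac{1}{2}\right)\right) = - 288 \left(-397 - - \frac{1}{8}\right) = - 288 \left(-397 + \frac{1}{8}\right) = \left(-288\right) \left(- \frac{3175}{8}\right) = 114300$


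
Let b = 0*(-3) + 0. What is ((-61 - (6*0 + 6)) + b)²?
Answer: 4489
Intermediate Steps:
b = 0 (b = 0 + 0 = 0)
((-61 - (6*0 + 6)) + b)² = ((-61 - (6*0 + 6)) + 0)² = ((-61 - (0 + 6)) + 0)² = ((-61 - 1*6) + 0)² = ((-61 - 6) + 0)² = (-67 + 0)² = (-67)² = 4489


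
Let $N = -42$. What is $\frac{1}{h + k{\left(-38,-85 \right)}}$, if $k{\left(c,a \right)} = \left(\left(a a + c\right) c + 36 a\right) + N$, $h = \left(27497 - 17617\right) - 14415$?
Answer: $- \frac{1}{280743} \approx -3.562 \cdot 10^{-6}$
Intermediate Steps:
$h = -4535$ ($h = 9880 - 14415 = -4535$)
$k{\left(c,a \right)} = -42 + 36 a + c \left(c + a^{2}\right)$ ($k{\left(c,a \right)} = \left(\left(a a + c\right) c + 36 a\right) - 42 = \left(\left(a^{2} + c\right) c + 36 a\right) - 42 = \left(\left(c + a^{2}\right) c + 36 a\right) - 42 = \left(c \left(c + a^{2}\right) + 36 a\right) - 42 = \left(36 a + c \left(c + a^{2}\right)\right) - 42 = -42 + 36 a + c \left(c + a^{2}\right)$)
$\frac{1}{h + k{\left(-38,-85 \right)}} = \frac{1}{-4535 + \left(-42 + \left(-38\right)^{2} + 36 \left(-85\right) - 38 \left(-85\right)^{2}\right)} = \frac{1}{-4535 - 276208} = \frac{1}{-280743} = - \frac{1}{280743}$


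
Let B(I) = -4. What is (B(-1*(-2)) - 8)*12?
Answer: -144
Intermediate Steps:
(B(-1*(-2)) - 8)*12 = (-4 - 8)*12 = -12*12 = -144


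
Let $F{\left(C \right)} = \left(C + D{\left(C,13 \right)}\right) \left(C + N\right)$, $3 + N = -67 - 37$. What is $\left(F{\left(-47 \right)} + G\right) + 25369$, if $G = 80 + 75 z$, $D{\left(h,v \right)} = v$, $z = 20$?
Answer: $32185$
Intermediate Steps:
$G = 1580$ ($G = 80 + 75 \cdot 20 = 80 + 1500 = 1580$)
$N = -107$ ($N = -3 - 104 = -107$)
$F{\left(C \right)} = \left(-107 + C\right) \left(13 + C\right)$ ($F{\left(C \right)} = \left(C + 13\right) \left(C - 107\right) = \left(13 + C\right) \left(-107 + C\right) = \left(-107 + C\right) \left(13 + C\right)$)
$\left(F{\left(-47 \right)} + G\right) + 25369 = \left(\left(-1391 + \left(-47\right)^{2} - -4418\right) + 1580\right) + 25369 = \left(\left(-1391 + 2209 + 4418\right) + 1580\right) + 25369 = \left(5236 + 1580\right) + 25369 = 6816 + 25369 = 32185$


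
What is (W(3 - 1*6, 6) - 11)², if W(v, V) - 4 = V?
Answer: 1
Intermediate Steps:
W(v, V) = 4 + V
(W(3 - 1*6, 6) - 11)² = ((4 + 6) - 11)² = (10 - 11)² = (-1)² = 1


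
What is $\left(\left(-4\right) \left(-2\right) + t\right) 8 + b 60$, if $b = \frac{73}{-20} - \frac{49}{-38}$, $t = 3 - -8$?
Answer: $\frac{197}{19} \approx 10.368$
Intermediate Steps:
$t = 11$ ($t = 3 + 8 = 11$)
$b = - \frac{897}{380}$ ($b = 73 \left(- \frac{1}{20}\right) - - \frac{49}{38} = - \frac{73}{20} + \frac{49}{38} = - \frac{897}{380} \approx -2.3605$)
$\left(\left(-4\right) \left(-2\right) + t\right) 8 + b 60 = \left(\left(-4\right) \left(-2\right) + 11\right) 8 - \frac{2691}{19} = \left(8 + 11\right) 8 - \frac{2691}{19} = 19 \cdot 8 - \frac{2691}{19} = 152 - \frac{2691}{19} = \frac{197}{19}$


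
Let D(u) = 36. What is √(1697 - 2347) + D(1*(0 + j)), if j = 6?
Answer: 36 + 5*I*√26 ≈ 36.0 + 25.495*I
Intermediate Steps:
√(1697 - 2347) + D(1*(0 + j)) = √(1697 - 2347) + 36 = √(-650) + 36 = 5*I*√26 + 36 = 36 + 5*I*√26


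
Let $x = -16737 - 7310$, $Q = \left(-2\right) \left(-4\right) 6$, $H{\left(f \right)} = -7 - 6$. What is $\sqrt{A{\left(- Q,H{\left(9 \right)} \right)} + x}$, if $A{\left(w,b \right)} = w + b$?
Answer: $14 i \sqrt{123} \approx 155.27 i$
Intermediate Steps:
$H{\left(f \right)} = -13$ ($H{\left(f \right)} = -7 - 6 = -13$)
$Q = 48$ ($Q = 8 \cdot 6 = 48$)
$A{\left(w,b \right)} = b + w$
$x = -24047$ ($x = -16737 - 7310 = -24047$)
$\sqrt{A{\left(- Q,H{\left(9 \right)} \right)} + x} = \sqrt{\left(-13 - 48\right) - 24047} = \sqrt{-61 - 24047} = \sqrt{-24108} = 14 i \sqrt{123}$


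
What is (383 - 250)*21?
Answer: 2793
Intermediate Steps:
(383 - 250)*21 = 133*21 = 2793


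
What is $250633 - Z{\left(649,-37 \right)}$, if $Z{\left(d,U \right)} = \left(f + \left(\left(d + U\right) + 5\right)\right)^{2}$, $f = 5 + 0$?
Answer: $-136251$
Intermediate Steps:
$f = 5$
$Z{\left(d,U \right)} = \left(10 + U + d\right)^{2}$ ($Z{\left(d,U \right)} = \left(5 + \left(\left(d + U\right) + 5\right)\right)^{2} = \left(5 + \left(\left(U + d\right) + 5\right)\right)^{2} = \left(5 + \left(5 + U + d\right)\right)^{2} = \left(10 + U + d\right)^{2}$)
$250633 - Z{\left(649,-37 \right)} = 250633 - \left(10 - 37 + 649\right)^{2} = 250633 - 622^{2} = 250633 - 386884 = -136251$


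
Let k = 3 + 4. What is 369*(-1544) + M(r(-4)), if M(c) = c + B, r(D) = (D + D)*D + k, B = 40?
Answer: -569657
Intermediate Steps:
k = 7
r(D) = 7 + 2*D² (r(D) = (D + D)*D + 7 = (2*D)*D + 7 = 2*D² + 7 = 7 + 2*D²)
M(c) = 40 + c (M(c) = c + 40 = 40 + c)
369*(-1544) + M(r(-4)) = 369*(-1544) + (40 + (7 + 2*(-4)²)) = -569736 + (40 + (7 + 2*16)) = -569736 + (40 + (7 + 32)) = -569736 + (40 + 39) = -569736 + 79 = -569657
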